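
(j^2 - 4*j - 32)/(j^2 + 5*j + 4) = (j - 8)/(j + 1)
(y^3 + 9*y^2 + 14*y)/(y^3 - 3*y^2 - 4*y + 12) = y*(y + 7)/(y^2 - 5*y + 6)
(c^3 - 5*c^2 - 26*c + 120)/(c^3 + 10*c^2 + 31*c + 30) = (c^2 - 10*c + 24)/(c^2 + 5*c + 6)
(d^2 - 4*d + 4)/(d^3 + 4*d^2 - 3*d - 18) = (d - 2)/(d^2 + 6*d + 9)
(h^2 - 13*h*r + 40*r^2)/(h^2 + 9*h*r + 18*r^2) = (h^2 - 13*h*r + 40*r^2)/(h^2 + 9*h*r + 18*r^2)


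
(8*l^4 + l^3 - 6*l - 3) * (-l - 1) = -8*l^5 - 9*l^4 - l^3 + 6*l^2 + 9*l + 3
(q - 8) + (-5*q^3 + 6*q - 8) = -5*q^3 + 7*q - 16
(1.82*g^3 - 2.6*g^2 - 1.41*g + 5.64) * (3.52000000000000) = 6.4064*g^3 - 9.152*g^2 - 4.9632*g + 19.8528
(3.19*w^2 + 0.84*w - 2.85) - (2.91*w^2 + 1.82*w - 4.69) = 0.28*w^2 - 0.98*w + 1.84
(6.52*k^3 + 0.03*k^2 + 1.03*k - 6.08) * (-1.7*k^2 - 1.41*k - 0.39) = -11.084*k^5 - 9.2442*k^4 - 4.3361*k^3 + 8.872*k^2 + 8.1711*k + 2.3712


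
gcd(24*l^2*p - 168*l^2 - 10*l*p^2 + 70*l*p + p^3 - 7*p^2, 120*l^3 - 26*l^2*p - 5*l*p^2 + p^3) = 24*l^2 - 10*l*p + p^2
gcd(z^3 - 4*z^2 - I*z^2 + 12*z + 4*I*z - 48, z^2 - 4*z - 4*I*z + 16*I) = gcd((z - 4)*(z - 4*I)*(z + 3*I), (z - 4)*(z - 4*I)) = z^2 + z*(-4 - 4*I) + 16*I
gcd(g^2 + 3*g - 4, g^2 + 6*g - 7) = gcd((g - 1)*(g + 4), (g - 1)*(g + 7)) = g - 1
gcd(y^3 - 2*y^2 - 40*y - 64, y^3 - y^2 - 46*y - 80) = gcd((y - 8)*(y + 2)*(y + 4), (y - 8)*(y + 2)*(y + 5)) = y^2 - 6*y - 16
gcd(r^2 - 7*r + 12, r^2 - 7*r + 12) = r^2 - 7*r + 12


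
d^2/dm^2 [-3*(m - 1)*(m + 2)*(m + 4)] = -18*m - 30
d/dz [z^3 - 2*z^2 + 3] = z*(3*z - 4)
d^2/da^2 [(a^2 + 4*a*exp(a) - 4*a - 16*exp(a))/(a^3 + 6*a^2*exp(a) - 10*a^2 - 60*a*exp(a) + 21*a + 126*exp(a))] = 2*(-((a^2 + 4*a*exp(a) - 4*a - 16*exp(a))*(3*a^2*exp(a) - 18*a*exp(a) + 3*a + 9*exp(a) - 10) + 2*(2*a*exp(a) + a - 6*exp(a) - 2)*(6*a^2*exp(a) + 3*a^2 - 48*a*exp(a) - 20*a + 66*exp(a) + 21))*(a^3 + 6*a^2*exp(a) - 10*a^2 - 60*a*exp(a) + 21*a + 126*exp(a)) + (2*a*exp(a) - 4*exp(a) + 1)*(a^3 + 6*a^2*exp(a) - 10*a^2 - 60*a*exp(a) + 21*a + 126*exp(a))^2 + (a^2 + 4*a*exp(a) - 4*a - 16*exp(a))*(6*a^2*exp(a) + 3*a^2 - 48*a*exp(a) - 20*a + 66*exp(a) + 21)^2)/(a^3 + 6*a^2*exp(a) - 10*a^2 - 60*a*exp(a) + 21*a + 126*exp(a))^3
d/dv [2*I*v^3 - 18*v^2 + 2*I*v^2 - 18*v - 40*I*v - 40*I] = 6*I*v^2 + 4*v*(-9 + I) - 18 - 40*I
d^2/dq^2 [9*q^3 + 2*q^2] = 54*q + 4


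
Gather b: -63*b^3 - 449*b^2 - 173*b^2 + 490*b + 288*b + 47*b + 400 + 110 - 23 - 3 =-63*b^3 - 622*b^2 + 825*b + 484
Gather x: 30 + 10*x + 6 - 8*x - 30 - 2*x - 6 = 0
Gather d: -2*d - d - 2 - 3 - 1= -3*d - 6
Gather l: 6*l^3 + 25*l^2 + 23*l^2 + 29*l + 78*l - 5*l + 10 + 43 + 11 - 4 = 6*l^3 + 48*l^2 + 102*l + 60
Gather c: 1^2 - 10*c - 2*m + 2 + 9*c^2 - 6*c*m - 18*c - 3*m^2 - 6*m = 9*c^2 + c*(-6*m - 28) - 3*m^2 - 8*m + 3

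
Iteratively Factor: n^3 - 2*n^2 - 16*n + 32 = (n + 4)*(n^2 - 6*n + 8) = (n - 2)*(n + 4)*(n - 4)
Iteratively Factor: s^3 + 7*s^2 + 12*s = (s + 3)*(s^2 + 4*s) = s*(s + 3)*(s + 4)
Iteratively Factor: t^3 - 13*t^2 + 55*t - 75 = (t - 5)*(t^2 - 8*t + 15) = (t - 5)^2*(t - 3)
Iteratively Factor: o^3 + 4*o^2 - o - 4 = (o + 4)*(o^2 - 1) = (o + 1)*(o + 4)*(o - 1)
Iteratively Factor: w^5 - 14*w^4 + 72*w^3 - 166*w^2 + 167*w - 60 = (w - 1)*(w^4 - 13*w^3 + 59*w^2 - 107*w + 60) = (w - 4)*(w - 1)*(w^3 - 9*w^2 + 23*w - 15) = (w - 5)*(w - 4)*(w - 1)*(w^2 - 4*w + 3) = (w - 5)*(w - 4)*(w - 3)*(w - 1)*(w - 1)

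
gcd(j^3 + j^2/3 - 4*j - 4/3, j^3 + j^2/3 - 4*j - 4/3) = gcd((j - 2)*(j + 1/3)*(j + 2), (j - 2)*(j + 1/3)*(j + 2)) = j^3 + j^2/3 - 4*j - 4/3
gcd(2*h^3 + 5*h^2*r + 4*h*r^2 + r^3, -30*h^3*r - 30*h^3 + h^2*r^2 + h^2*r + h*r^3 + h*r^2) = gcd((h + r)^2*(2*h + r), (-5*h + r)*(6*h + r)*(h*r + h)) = 1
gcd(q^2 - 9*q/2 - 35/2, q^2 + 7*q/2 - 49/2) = 1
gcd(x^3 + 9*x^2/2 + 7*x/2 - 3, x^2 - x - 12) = x + 3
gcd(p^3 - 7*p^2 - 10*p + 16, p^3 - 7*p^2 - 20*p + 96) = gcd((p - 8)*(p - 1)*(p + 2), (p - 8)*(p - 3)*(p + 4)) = p - 8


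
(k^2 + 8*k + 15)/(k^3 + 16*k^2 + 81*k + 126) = (k + 5)/(k^2 + 13*k + 42)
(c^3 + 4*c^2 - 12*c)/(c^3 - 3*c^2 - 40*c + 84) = c/(c - 7)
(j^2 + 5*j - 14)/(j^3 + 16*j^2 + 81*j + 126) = (j - 2)/(j^2 + 9*j + 18)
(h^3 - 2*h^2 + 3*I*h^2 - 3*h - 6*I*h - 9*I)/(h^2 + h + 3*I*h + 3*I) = h - 3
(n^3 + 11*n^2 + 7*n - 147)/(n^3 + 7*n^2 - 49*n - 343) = (n - 3)/(n - 7)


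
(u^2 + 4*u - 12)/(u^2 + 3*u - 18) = (u - 2)/(u - 3)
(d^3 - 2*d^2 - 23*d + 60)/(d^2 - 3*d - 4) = (d^2 + 2*d - 15)/(d + 1)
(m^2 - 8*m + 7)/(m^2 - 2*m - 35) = (m - 1)/(m + 5)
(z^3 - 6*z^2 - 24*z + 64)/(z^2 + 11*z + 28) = (z^2 - 10*z + 16)/(z + 7)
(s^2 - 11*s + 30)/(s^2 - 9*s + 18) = (s - 5)/(s - 3)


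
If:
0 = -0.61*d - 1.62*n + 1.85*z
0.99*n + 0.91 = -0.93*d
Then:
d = -2.02891326021934*z - 1.63310069790628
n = 1.90594882020605*z + 0.614932978841254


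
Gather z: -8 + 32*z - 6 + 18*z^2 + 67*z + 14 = 18*z^2 + 99*z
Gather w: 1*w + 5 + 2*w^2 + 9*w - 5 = 2*w^2 + 10*w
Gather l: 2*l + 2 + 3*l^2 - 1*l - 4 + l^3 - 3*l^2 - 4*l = l^3 - 3*l - 2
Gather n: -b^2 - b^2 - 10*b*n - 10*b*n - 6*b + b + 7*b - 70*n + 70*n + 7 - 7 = -2*b^2 - 20*b*n + 2*b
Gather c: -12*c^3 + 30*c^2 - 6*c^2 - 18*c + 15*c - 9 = -12*c^3 + 24*c^2 - 3*c - 9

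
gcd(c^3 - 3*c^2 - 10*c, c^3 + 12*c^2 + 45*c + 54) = 1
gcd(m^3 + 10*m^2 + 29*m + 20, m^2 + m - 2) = 1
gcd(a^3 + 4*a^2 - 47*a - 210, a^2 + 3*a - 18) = a + 6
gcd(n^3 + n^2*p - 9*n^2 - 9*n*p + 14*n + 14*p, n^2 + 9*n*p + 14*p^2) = 1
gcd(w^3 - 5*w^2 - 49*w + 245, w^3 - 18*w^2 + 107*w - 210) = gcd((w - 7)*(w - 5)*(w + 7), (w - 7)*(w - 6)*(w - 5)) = w^2 - 12*w + 35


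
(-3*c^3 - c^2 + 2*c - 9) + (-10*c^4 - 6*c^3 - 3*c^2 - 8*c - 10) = -10*c^4 - 9*c^3 - 4*c^2 - 6*c - 19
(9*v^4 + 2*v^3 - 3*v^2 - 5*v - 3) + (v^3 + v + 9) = 9*v^4 + 3*v^3 - 3*v^2 - 4*v + 6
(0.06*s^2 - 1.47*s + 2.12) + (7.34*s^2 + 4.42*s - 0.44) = 7.4*s^2 + 2.95*s + 1.68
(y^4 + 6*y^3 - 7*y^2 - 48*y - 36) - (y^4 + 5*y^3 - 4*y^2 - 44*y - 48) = y^3 - 3*y^2 - 4*y + 12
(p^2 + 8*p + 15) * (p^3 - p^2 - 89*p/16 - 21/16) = p^5 + 7*p^4 + 23*p^3/16 - 973*p^2/16 - 1503*p/16 - 315/16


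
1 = 1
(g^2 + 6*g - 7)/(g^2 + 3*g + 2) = (g^2 + 6*g - 7)/(g^2 + 3*g + 2)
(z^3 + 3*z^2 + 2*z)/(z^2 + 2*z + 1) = z*(z + 2)/(z + 1)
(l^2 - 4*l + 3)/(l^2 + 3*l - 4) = (l - 3)/(l + 4)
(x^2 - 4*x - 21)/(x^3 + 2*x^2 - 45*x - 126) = 1/(x + 6)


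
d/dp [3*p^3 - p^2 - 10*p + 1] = 9*p^2 - 2*p - 10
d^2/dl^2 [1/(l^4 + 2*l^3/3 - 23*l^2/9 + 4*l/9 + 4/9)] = 18*((-54*l^2 - 18*l + 23)*(9*l^4 + 6*l^3 - 23*l^2 + 4*l + 4) + 4*(18*l^3 + 9*l^2 - 23*l + 2)^2)/(9*l^4 + 6*l^3 - 23*l^2 + 4*l + 4)^3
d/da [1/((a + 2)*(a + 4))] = 2*(-a - 3)/(a^4 + 12*a^3 + 52*a^2 + 96*a + 64)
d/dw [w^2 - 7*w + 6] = 2*w - 7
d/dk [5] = 0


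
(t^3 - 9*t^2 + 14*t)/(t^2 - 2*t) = t - 7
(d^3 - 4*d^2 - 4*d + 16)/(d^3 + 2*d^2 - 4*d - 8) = (d - 4)/(d + 2)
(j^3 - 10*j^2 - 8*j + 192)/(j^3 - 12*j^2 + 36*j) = (j^2 - 4*j - 32)/(j*(j - 6))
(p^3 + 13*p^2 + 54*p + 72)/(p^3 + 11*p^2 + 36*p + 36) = (p + 4)/(p + 2)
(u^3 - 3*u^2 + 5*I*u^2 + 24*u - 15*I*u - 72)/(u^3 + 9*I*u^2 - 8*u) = (u^2 - 3*u*(1 + I) + 9*I)/(u*(u + I))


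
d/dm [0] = 0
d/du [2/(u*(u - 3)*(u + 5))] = 2*(-3*u^2 - 4*u + 15)/(u^2*(u^4 + 4*u^3 - 26*u^2 - 60*u + 225))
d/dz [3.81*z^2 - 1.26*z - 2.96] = 7.62*z - 1.26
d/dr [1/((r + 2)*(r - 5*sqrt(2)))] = ((-r + 5*sqrt(2))*(r + 2) - (r - 5*sqrt(2))^2)/((r + 2)^2*(r - 5*sqrt(2))^3)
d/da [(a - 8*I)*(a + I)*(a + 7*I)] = 3*a^2 + 57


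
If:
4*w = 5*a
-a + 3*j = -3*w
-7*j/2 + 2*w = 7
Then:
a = 168/137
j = -154/137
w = 210/137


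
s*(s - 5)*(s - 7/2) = s^3 - 17*s^2/2 + 35*s/2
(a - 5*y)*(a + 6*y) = a^2 + a*y - 30*y^2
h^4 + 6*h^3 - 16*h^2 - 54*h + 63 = (h - 3)*(h - 1)*(h + 3)*(h + 7)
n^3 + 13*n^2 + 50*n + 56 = (n + 2)*(n + 4)*(n + 7)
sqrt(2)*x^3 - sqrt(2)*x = x*(x - 1)*(sqrt(2)*x + sqrt(2))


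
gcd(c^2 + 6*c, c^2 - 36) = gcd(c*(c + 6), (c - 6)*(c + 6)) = c + 6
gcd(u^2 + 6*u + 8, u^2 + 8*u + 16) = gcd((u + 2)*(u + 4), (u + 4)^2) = u + 4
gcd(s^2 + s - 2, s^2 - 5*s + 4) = s - 1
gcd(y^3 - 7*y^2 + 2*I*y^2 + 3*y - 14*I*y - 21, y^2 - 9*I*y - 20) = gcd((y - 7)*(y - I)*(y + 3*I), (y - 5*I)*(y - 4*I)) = 1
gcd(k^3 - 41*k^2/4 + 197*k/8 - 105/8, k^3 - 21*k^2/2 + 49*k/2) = k - 7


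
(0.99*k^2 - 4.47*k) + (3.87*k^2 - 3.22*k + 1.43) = 4.86*k^2 - 7.69*k + 1.43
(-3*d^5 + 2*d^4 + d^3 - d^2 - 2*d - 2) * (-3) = 9*d^5 - 6*d^4 - 3*d^3 + 3*d^2 + 6*d + 6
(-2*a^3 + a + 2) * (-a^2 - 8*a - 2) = 2*a^5 + 16*a^4 + 3*a^3 - 10*a^2 - 18*a - 4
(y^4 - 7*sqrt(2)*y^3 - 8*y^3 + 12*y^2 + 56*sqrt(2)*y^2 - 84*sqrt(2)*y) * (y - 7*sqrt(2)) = y^5 - 14*sqrt(2)*y^4 - 8*y^4 + 110*y^3 + 112*sqrt(2)*y^3 - 784*y^2 - 168*sqrt(2)*y^2 + 1176*y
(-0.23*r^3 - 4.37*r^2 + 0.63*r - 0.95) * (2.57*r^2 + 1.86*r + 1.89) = -0.5911*r^5 - 11.6587*r^4 - 6.9438*r^3 - 9.529*r^2 - 0.5763*r - 1.7955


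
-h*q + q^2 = q*(-h + q)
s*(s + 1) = s^2 + s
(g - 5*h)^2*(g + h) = g^3 - 9*g^2*h + 15*g*h^2 + 25*h^3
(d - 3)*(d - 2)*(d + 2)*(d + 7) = d^4 + 4*d^3 - 25*d^2 - 16*d + 84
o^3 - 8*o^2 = o^2*(o - 8)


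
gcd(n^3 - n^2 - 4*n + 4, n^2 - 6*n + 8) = n - 2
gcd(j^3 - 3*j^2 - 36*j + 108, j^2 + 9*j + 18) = j + 6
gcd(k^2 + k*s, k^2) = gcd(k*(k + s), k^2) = k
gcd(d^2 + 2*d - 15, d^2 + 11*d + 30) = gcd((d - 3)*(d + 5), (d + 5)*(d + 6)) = d + 5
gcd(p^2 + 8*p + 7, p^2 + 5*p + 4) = p + 1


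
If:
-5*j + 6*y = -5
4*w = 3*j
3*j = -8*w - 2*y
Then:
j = 5/32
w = 15/128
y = -45/64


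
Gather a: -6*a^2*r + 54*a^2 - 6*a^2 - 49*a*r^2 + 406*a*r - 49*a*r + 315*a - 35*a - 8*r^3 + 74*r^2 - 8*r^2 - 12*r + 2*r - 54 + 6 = a^2*(48 - 6*r) + a*(-49*r^2 + 357*r + 280) - 8*r^3 + 66*r^2 - 10*r - 48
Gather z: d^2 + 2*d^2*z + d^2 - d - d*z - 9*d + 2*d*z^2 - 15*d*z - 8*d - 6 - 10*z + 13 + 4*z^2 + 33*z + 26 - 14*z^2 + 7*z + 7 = 2*d^2 - 18*d + z^2*(2*d - 10) + z*(2*d^2 - 16*d + 30) + 40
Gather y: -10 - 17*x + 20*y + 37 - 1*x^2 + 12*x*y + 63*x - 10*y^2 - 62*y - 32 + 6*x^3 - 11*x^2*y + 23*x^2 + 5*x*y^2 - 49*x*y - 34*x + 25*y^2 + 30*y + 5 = 6*x^3 + 22*x^2 + 12*x + y^2*(5*x + 15) + y*(-11*x^2 - 37*x - 12)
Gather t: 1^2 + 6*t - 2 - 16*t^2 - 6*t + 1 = -16*t^2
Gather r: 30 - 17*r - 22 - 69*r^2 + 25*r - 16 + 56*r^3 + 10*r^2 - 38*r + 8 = 56*r^3 - 59*r^2 - 30*r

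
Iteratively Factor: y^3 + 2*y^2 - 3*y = (y + 3)*(y^2 - y) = y*(y + 3)*(y - 1)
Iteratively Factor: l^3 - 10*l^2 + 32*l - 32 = (l - 2)*(l^2 - 8*l + 16) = (l - 4)*(l - 2)*(l - 4)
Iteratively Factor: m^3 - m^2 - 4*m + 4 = (m - 2)*(m^2 + m - 2) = (m - 2)*(m + 2)*(m - 1)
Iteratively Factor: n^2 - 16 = (n - 4)*(n + 4)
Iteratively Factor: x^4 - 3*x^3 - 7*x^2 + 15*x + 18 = (x + 1)*(x^3 - 4*x^2 - 3*x + 18) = (x + 1)*(x + 2)*(x^2 - 6*x + 9) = (x - 3)*(x + 1)*(x + 2)*(x - 3)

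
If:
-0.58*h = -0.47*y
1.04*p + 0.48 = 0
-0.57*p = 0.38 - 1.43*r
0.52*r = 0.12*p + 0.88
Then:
No Solution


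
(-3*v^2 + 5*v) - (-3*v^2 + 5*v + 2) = -2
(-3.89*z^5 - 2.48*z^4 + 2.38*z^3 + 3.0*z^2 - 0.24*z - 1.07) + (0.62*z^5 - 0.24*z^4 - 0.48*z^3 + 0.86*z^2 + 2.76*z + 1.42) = -3.27*z^5 - 2.72*z^4 + 1.9*z^3 + 3.86*z^2 + 2.52*z + 0.35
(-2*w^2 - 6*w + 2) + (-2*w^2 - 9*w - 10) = -4*w^2 - 15*w - 8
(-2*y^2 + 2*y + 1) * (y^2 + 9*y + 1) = -2*y^4 - 16*y^3 + 17*y^2 + 11*y + 1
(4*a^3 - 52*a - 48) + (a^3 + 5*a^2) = 5*a^3 + 5*a^2 - 52*a - 48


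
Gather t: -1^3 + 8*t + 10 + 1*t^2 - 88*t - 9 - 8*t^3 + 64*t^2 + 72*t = -8*t^3 + 65*t^2 - 8*t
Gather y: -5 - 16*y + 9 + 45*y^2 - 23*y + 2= 45*y^2 - 39*y + 6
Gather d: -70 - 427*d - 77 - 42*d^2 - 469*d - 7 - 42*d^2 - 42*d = -84*d^2 - 938*d - 154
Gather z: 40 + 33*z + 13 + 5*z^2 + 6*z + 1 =5*z^2 + 39*z + 54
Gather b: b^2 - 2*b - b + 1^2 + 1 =b^2 - 3*b + 2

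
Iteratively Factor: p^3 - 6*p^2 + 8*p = (p)*(p^2 - 6*p + 8) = p*(p - 2)*(p - 4)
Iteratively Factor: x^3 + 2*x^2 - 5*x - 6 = (x + 3)*(x^2 - x - 2) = (x + 1)*(x + 3)*(x - 2)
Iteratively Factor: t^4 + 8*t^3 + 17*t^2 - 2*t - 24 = (t + 3)*(t^3 + 5*t^2 + 2*t - 8) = (t - 1)*(t + 3)*(t^2 + 6*t + 8) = (t - 1)*(t + 2)*(t + 3)*(t + 4)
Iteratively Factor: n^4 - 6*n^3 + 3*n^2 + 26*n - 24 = (n + 2)*(n^3 - 8*n^2 + 19*n - 12) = (n - 1)*(n + 2)*(n^2 - 7*n + 12) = (n - 4)*(n - 1)*(n + 2)*(n - 3)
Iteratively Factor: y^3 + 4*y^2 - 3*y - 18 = (y + 3)*(y^2 + y - 6) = (y + 3)^2*(y - 2)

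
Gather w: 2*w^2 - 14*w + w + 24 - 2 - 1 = 2*w^2 - 13*w + 21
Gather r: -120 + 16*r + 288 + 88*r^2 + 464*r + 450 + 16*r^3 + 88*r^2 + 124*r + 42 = 16*r^3 + 176*r^2 + 604*r + 660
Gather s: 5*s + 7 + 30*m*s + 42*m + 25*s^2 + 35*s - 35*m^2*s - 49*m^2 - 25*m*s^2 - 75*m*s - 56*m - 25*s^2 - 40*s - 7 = -49*m^2 - 25*m*s^2 - 14*m + s*(-35*m^2 - 45*m)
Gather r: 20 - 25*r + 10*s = -25*r + 10*s + 20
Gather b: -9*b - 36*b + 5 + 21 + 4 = 30 - 45*b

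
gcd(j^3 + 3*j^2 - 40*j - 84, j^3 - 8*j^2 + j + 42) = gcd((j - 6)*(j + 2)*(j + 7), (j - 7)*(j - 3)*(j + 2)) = j + 2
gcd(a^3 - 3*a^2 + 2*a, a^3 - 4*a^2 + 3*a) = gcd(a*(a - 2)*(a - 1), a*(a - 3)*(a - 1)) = a^2 - a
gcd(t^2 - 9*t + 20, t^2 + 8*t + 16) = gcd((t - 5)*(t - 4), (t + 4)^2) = 1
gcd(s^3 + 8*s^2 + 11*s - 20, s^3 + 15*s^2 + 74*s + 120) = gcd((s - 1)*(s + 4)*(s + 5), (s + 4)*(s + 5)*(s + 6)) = s^2 + 9*s + 20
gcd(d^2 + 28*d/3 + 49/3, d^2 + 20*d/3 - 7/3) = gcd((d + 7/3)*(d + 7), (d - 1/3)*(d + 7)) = d + 7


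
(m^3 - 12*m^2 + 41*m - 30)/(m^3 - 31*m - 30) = (m^2 - 6*m + 5)/(m^2 + 6*m + 5)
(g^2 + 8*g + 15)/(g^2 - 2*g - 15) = (g + 5)/(g - 5)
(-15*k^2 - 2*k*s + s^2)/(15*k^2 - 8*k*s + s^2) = (3*k + s)/(-3*k + s)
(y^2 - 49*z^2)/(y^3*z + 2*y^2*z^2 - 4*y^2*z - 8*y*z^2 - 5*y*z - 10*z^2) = (-y^2 + 49*z^2)/(z*(-y^3 - 2*y^2*z + 4*y^2 + 8*y*z + 5*y + 10*z))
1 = 1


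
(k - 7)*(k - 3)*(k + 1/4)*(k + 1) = k^4 - 35*k^3/4 + 35*k^2/4 + 95*k/4 + 21/4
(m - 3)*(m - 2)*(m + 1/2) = m^3 - 9*m^2/2 + 7*m/2 + 3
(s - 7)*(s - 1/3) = s^2 - 22*s/3 + 7/3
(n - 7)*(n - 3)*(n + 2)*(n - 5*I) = n^4 - 8*n^3 - 5*I*n^3 + n^2 + 40*I*n^2 + 42*n - 5*I*n - 210*I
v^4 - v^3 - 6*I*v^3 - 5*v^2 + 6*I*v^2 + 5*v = v*(v - 1)*(v - 5*I)*(v - I)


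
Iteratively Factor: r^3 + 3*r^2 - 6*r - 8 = (r + 1)*(r^2 + 2*r - 8) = (r + 1)*(r + 4)*(r - 2)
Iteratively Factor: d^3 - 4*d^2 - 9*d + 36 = (d - 3)*(d^2 - d - 12) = (d - 3)*(d + 3)*(d - 4)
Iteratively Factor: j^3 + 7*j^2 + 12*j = (j)*(j^2 + 7*j + 12) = j*(j + 3)*(j + 4)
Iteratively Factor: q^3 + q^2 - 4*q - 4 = (q - 2)*(q^2 + 3*q + 2) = (q - 2)*(q + 2)*(q + 1)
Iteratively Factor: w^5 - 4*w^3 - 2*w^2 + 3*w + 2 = (w - 1)*(w^4 + w^3 - 3*w^2 - 5*w - 2) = (w - 1)*(w + 1)*(w^3 - 3*w - 2) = (w - 2)*(w - 1)*(w + 1)*(w^2 + 2*w + 1) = (w - 2)*(w - 1)*(w + 1)^2*(w + 1)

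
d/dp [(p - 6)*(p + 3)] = 2*p - 3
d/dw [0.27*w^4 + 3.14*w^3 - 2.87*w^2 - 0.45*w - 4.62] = 1.08*w^3 + 9.42*w^2 - 5.74*w - 0.45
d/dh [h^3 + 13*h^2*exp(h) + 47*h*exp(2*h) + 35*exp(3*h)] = 13*h^2*exp(h) + 3*h^2 + 94*h*exp(2*h) + 26*h*exp(h) + 105*exp(3*h) + 47*exp(2*h)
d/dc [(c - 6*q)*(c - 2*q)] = 2*c - 8*q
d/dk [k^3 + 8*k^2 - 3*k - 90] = 3*k^2 + 16*k - 3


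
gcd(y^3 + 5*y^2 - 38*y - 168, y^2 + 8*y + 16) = y + 4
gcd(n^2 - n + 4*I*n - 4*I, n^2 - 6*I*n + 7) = 1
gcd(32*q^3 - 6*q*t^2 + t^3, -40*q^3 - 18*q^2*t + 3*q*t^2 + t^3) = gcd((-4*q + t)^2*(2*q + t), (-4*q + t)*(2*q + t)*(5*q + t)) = 8*q^2 + 2*q*t - t^2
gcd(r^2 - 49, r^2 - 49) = r^2 - 49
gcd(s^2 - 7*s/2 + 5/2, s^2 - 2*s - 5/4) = s - 5/2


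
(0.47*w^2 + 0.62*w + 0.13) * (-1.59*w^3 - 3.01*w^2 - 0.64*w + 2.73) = -0.7473*w^5 - 2.4005*w^4 - 2.3737*w^3 + 0.495*w^2 + 1.6094*w + 0.3549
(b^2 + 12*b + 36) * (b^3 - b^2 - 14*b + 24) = b^5 + 11*b^4 + 10*b^3 - 180*b^2 - 216*b + 864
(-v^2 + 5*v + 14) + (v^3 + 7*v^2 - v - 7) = v^3 + 6*v^2 + 4*v + 7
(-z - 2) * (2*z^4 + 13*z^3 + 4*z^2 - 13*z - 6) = -2*z^5 - 17*z^4 - 30*z^3 + 5*z^2 + 32*z + 12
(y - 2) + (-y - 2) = -4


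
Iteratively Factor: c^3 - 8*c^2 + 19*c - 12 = (c - 3)*(c^2 - 5*c + 4) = (c - 3)*(c - 1)*(c - 4)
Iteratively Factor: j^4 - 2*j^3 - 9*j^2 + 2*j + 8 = (j - 1)*(j^3 - j^2 - 10*j - 8) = (j - 4)*(j - 1)*(j^2 + 3*j + 2) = (j - 4)*(j - 1)*(j + 1)*(j + 2)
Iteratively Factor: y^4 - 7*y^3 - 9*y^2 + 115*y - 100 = (y + 4)*(y^3 - 11*y^2 + 35*y - 25) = (y - 1)*(y + 4)*(y^2 - 10*y + 25) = (y - 5)*(y - 1)*(y + 4)*(y - 5)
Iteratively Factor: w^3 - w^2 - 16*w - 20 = (w - 5)*(w^2 + 4*w + 4) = (w - 5)*(w + 2)*(w + 2)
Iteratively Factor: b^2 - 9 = (b - 3)*(b + 3)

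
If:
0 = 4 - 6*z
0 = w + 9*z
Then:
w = -6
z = 2/3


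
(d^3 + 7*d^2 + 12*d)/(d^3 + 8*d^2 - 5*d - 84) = d*(d + 3)/(d^2 + 4*d - 21)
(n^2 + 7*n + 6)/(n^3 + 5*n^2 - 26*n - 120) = (n + 1)/(n^2 - n - 20)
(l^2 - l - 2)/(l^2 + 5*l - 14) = (l + 1)/(l + 7)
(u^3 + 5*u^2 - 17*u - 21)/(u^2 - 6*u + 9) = (u^2 + 8*u + 7)/(u - 3)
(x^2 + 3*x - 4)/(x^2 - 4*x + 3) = (x + 4)/(x - 3)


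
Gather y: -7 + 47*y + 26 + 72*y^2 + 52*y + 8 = 72*y^2 + 99*y + 27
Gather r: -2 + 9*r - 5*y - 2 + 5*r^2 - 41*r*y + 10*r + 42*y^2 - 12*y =5*r^2 + r*(19 - 41*y) + 42*y^2 - 17*y - 4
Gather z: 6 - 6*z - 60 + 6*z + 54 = 0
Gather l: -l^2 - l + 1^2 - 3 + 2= -l^2 - l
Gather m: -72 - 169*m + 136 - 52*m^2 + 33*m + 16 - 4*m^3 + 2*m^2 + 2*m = -4*m^3 - 50*m^2 - 134*m + 80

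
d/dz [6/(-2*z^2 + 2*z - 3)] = 12*(2*z - 1)/(2*z^2 - 2*z + 3)^2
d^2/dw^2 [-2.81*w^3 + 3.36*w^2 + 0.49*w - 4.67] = 6.72 - 16.86*w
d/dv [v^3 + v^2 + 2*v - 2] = 3*v^2 + 2*v + 2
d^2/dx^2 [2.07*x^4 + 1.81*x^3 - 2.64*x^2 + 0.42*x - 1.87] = 24.84*x^2 + 10.86*x - 5.28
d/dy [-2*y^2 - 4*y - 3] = -4*y - 4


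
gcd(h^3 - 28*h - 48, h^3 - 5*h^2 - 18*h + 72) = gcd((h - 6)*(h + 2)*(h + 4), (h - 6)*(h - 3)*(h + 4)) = h^2 - 2*h - 24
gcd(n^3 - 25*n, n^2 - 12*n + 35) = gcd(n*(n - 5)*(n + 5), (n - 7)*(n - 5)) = n - 5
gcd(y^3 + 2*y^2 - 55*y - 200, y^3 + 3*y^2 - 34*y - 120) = y + 5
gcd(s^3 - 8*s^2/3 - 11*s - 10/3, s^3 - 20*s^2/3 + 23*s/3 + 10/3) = s^2 - 14*s/3 - 5/3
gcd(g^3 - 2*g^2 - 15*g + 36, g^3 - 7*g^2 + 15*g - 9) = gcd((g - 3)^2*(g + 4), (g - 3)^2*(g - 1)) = g^2 - 6*g + 9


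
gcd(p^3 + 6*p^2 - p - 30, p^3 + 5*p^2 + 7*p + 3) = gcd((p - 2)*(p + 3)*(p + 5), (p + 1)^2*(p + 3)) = p + 3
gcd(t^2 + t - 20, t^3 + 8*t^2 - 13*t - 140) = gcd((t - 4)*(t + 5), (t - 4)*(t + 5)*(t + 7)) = t^2 + t - 20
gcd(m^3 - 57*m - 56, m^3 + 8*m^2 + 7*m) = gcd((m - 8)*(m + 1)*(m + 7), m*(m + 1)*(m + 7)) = m^2 + 8*m + 7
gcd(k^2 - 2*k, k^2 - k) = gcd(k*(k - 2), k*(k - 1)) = k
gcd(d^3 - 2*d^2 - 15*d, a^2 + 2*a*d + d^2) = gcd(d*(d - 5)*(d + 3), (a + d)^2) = 1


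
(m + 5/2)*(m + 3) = m^2 + 11*m/2 + 15/2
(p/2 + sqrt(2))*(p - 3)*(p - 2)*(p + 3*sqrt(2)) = p^4/2 - 5*p^3/2 + 5*sqrt(2)*p^3/2 - 25*sqrt(2)*p^2/2 + 9*p^2 - 30*p + 15*sqrt(2)*p + 36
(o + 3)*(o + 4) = o^2 + 7*o + 12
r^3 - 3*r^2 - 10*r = r*(r - 5)*(r + 2)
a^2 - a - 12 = (a - 4)*(a + 3)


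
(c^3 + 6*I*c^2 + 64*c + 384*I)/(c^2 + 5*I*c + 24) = (c^2 - 2*I*c + 48)/(c - 3*I)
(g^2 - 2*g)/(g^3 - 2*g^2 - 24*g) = (2 - g)/(-g^2 + 2*g + 24)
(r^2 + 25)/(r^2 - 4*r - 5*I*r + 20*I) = (r + 5*I)/(r - 4)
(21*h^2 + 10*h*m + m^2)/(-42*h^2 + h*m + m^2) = (-3*h - m)/(6*h - m)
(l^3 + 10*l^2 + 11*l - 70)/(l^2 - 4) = (l^2 + 12*l + 35)/(l + 2)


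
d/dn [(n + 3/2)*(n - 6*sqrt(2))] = 2*n - 6*sqrt(2) + 3/2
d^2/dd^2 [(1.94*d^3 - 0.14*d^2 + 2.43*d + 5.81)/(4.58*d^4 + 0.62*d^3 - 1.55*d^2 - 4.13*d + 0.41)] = (81.3884320000002*d^9 - 17.620176*d^8 + 691.91892*d^7 + 3063.23692*d^6 + 307.640556*d^5 - 455.597172*d^4 - 525.131706*d^3 - 164.087886*d^2 + 225.517152*d + 213.768058)/(96.071912*d^12 + 39.016104*d^11 - 92.258604*d^10 - 286.067548*d^9 - 13.341426*d^8 + 182.60457*d^7 + 237.460783*d^6 - 46.937085*d^5 - 80.348892*d^4 - 54.384641*d^3 + 20.198322*d^2 - 2.082759*d + 0.068921)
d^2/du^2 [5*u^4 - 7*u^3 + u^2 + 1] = 60*u^2 - 42*u + 2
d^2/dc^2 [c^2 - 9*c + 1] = 2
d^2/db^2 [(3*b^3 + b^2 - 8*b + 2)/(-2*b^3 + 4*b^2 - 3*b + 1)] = 2*(-28*b^6 + 150*b^5 - 258*b^4 + 167*b^3 + 3*b^2 - 45*b + 13)/(8*b^9 - 48*b^8 + 132*b^7 - 220*b^6 + 246*b^5 - 192*b^4 + 105*b^3 - 39*b^2 + 9*b - 1)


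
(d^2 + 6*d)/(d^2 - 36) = d/(d - 6)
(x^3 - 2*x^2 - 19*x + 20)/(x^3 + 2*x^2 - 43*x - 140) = (x^2 - 6*x + 5)/(x^2 - 2*x - 35)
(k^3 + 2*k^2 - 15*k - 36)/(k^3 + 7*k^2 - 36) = (k^2 - k - 12)/(k^2 + 4*k - 12)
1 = 1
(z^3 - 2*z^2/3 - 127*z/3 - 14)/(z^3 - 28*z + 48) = (3*z^2 - 20*z - 7)/(3*(z^2 - 6*z + 8))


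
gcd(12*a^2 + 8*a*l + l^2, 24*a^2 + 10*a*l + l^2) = 6*a + l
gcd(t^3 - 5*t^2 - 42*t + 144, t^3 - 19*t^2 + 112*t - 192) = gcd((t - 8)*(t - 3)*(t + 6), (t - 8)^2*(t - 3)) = t^2 - 11*t + 24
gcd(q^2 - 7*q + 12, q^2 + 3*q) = 1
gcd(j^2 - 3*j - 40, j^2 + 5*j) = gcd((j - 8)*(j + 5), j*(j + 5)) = j + 5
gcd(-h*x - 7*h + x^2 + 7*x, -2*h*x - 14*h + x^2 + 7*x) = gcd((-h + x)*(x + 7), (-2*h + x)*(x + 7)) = x + 7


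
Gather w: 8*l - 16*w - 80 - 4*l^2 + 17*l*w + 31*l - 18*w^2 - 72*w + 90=-4*l^2 + 39*l - 18*w^2 + w*(17*l - 88) + 10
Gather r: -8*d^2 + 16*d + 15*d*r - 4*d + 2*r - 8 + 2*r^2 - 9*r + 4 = -8*d^2 + 12*d + 2*r^2 + r*(15*d - 7) - 4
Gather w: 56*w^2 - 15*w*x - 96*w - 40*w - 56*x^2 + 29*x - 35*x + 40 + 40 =56*w^2 + w*(-15*x - 136) - 56*x^2 - 6*x + 80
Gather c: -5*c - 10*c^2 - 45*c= -10*c^2 - 50*c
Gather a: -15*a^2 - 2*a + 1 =-15*a^2 - 2*a + 1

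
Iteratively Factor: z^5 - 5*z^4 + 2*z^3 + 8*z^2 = (z - 2)*(z^4 - 3*z^3 - 4*z^2) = (z - 4)*(z - 2)*(z^3 + z^2) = z*(z - 4)*(z - 2)*(z^2 + z) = z^2*(z - 4)*(z - 2)*(z + 1)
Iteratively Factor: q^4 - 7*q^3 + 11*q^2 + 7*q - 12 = (q - 3)*(q^3 - 4*q^2 - q + 4) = (q - 4)*(q - 3)*(q^2 - 1) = (q - 4)*(q - 3)*(q - 1)*(q + 1)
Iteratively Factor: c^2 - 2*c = (c)*(c - 2)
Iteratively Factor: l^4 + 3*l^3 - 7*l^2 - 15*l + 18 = (l - 1)*(l^3 + 4*l^2 - 3*l - 18) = (l - 2)*(l - 1)*(l^2 + 6*l + 9) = (l - 2)*(l - 1)*(l + 3)*(l + 3)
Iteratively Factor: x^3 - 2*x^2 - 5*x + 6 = (x + 2)*(x^2 - 4*x + 3) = (x - 3)*(x + 2)*(x - 1)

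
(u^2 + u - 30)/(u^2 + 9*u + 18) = (u - 5)/(u + 3)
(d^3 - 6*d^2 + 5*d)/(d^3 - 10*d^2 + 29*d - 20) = d/(d - 4)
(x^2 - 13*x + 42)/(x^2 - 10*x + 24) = (x - 7)/(x - 4)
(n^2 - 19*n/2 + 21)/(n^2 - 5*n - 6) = (n - 7/2)/(n + 1)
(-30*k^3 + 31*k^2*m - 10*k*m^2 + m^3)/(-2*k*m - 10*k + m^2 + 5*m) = (15*k^2 - 8*k*m + m^2)/(m + 5)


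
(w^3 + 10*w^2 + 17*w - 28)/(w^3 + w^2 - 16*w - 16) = (w^2 + 6*w - 7)/(w^2 - 3*w - 4)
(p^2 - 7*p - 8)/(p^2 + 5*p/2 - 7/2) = 2*(p^2 - 7*p - 8)/(2*p^2 + 5*p - 7)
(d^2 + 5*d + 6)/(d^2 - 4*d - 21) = (d + 2)/(d - 7)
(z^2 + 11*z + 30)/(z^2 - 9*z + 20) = (z^2 + 11*z + 30)/(z^2 - 9*z + 20)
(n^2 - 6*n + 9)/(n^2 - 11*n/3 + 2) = 3*(n - 3)/(3*n - 2)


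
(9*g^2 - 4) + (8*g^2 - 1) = 17*g^2 - 5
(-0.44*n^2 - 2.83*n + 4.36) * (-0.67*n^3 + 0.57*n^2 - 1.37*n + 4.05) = 0.2948*n^5 + 1.6453*n^4 - 3.9315*n^3 + 4.5803*n^2 - 17.4347*n + 17.658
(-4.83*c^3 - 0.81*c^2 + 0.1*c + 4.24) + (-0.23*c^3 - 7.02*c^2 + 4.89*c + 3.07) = -5.06*c^3 - 7.83*c^2 + 4.99*c + 7.31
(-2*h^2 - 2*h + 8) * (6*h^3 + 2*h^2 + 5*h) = -12*h^5 - 16*h^4 + 34*h^3 + 6*h^2 + 40*h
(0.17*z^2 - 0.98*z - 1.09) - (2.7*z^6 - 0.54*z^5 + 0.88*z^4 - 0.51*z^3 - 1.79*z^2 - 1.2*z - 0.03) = -2.7*z^6 + 0.54*z^5 - 0.88*z^4 + 0.51*z^3 + 1.96*z^2 + 0.22*z - 1.06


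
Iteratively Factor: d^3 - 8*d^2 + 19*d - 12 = (d - 1)*(d^2 - 7*d + 12) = (d - 3)*(d - 1)*(d - 4)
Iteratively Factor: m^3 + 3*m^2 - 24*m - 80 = (m + 4)*(m^2 - m - 20) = (m - 5)*(m + 4)*(m + 4)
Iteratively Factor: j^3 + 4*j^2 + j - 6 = (j + 2)*(j^2 + 2*j - 3) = (j + 2)*(j + 3)*(j - 1)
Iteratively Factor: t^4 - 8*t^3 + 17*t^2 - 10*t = (t)*(t^3 - 8*t^2 + 17*t - 10) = t*(t - 1)*(t^2 - 7*t + 10) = t*(t - 2)*(t - 1)*(t - 5)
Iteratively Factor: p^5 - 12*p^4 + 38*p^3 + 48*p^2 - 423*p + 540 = (p - 4)*(p^4 - 8*p^3 + 6*p^2 + 72*p - 135) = (p - 4)*(p + 3)*(p^3 - 11*p^2 + 39*p - 45) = (p - 4)*(p - 3)*(p + 3)*(p^2 - 8*p + 15) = (p - 5)*(p - 4)*(p - 3)*(p + 3)*(p - 3)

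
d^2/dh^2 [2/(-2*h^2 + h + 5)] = 4*(-4*h^2 + 2*h + (4*h - 1)^2 + 10)/(-2*h^2 + h + 5)^3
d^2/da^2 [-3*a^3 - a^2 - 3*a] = -18*a - 2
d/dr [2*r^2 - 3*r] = 4*r - 3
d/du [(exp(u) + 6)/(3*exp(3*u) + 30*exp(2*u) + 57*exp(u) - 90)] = 2*(-exp(u) - 2)*exp(u)/(3*(exp(4*u) + 8*exp(3*u) + 6*exp(2*u) - 40*exp(u) + 25))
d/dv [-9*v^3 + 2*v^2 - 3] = v*(4 - 27*v)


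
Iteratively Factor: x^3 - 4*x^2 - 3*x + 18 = (x - 3)*(x^2 - x - 6) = (x - 3)*(x + 2)*(x - 3)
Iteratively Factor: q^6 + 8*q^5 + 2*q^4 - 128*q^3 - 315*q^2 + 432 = (q + 3)*(q^5 + 5*q^4 - 13*q^3 - 89*q^2 - 48*q + 144) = (q + 3)^2*(q^4 + 2*q^3 - 19*q^2 - 32*q + 48) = (q - 4)*(q + 3)^2*(q^3 + 6*q^2 + 5*q - 12) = (q - 4)*(q + 3)^2*(q + 4)*(q^2 + 2*q - 3) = (q - 4)*(q + 3)^3*(q + 4)*(q - 1)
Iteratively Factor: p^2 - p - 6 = (p + 2)*(p - 3)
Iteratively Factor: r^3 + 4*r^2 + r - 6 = (r + 2)*(r^2 + 2*r - 3) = (r + 2)*(r + 3)*(r - 1)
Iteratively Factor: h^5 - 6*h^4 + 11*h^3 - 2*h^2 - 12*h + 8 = (h - 2)*(h^4 - 4*h^3 + 3*h^2 + 4*h - 4) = (h - 2)*(h + 1)*(h^3 - 5*h^2 + 8*h - 4) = (h - 2)^2*(h + 1)*(h^2 - 3*h + 2) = (h - 2)^3*(h + 1)*(h - 1)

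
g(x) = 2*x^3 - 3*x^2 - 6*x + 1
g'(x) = 6*x^2 - 6*x - 6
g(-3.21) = -76.80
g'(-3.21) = 75.08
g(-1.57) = -4.71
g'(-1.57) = 18.21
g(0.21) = -0.37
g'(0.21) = -7.00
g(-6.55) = -650.43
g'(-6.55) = 290.72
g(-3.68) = -117.22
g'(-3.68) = 97.33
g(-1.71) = -7.51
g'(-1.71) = 21.80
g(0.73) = -4.20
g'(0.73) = -7.18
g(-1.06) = 1.61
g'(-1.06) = 7.10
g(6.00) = 289.00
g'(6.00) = 174.00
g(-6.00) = -503.00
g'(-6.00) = 246.00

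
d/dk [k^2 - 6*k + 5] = 2*k - 6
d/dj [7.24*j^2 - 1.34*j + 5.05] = 14.48*j - 1.34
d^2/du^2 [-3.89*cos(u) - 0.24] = 3.89*cos(u)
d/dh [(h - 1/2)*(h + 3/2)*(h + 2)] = 3*h^2 + 6*h + 5/4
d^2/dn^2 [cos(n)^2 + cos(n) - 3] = -cos(n) - 2*cos(2*n)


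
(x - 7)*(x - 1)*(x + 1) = x^3 - 7*x^2 - x + 7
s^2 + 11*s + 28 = (s + 4)*(s + 7)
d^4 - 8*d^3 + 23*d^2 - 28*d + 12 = (d - 3)*(d - 2)^2*(d - 1)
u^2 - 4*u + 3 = (u - 3)*(u - 1)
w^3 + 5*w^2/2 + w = w*(w + 1/2)*(w + 2)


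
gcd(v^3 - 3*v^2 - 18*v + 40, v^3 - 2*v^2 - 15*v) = v - 5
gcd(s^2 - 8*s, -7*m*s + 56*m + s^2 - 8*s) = s - 8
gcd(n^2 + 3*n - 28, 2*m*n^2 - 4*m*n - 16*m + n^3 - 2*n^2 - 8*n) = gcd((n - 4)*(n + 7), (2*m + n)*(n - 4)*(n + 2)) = n - 4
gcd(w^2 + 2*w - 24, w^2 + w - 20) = w - 4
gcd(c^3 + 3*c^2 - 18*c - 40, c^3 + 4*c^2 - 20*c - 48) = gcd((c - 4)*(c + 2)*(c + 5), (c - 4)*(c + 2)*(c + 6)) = c^2 - 2*c - 8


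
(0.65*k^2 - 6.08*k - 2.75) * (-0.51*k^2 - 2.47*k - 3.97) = -0.3315*k^4 + 1.4953*k^3 + 13.8396*k^2 + 30.9301*k + 10.9175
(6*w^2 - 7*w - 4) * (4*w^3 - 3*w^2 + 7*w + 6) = 24*w^5 - 46*w^4 + 47*w^3 - w^2 - 70*w - 24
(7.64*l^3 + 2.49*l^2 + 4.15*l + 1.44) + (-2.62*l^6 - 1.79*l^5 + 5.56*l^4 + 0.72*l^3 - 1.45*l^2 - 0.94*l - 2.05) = -2.62*l^6 - 1.79*l^5 + 5.56*l^4 + 8.36*l^3 + 1.04*l^2 + 3.21*l - 0.61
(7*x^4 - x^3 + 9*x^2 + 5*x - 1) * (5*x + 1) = 35*x^5 + 2*x^4 + 44*x^3 + 34*x^2 - 1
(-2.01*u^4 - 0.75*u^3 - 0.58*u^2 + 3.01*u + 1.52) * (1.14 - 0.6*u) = 1.206*u^5 - 1.8414*u^4 - 0.507*u^3 - 2.4672*u^2 + 2.5194*u + 1.7328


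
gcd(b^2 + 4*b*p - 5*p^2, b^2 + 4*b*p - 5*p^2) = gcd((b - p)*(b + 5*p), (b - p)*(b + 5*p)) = -b^2 - 4*b*p + 5*p^2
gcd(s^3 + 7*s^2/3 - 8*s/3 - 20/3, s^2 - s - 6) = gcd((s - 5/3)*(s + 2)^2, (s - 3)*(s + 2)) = s + 2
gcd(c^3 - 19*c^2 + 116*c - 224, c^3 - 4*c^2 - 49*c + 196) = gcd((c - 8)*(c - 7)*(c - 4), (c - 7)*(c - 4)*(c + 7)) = c^2 - 11*c + 28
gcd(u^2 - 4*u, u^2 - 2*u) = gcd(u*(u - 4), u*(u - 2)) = u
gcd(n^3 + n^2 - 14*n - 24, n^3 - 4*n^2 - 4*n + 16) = n^2 - 2*n - 8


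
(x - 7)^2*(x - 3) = x^3 - 17*x^2 + 91*x - 147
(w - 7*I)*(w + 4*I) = w^2 - 3*I*w + 28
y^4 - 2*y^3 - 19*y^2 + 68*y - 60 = (y - 3)*(y - 2)^2*(y + 5)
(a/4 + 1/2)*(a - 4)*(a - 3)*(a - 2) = a^4/4 - 7*a^3/4 + 2*a^2 + 7*a - 12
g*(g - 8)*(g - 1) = g^3 - 9*g^2 + 8*g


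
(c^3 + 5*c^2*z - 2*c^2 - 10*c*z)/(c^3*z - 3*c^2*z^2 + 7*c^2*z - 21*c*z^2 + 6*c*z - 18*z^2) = c*(c^2 + 5*c*z - 2*c - 10*z)/(z*(c^3 - 3*c^2*z + 7*c^2 - 21*c*z + 6*c - 18*z))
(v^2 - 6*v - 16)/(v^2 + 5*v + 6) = (v - 8)/(v + 3)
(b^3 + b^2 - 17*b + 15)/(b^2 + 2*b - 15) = b - 1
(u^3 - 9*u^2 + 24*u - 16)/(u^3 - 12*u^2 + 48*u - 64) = (u - 1)/(u - 4)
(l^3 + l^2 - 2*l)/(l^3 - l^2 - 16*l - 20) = l*(l - 1)/(l^2 - 3*l - 10)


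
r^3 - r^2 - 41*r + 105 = (r - 5)*(r - 3)*(r + 7)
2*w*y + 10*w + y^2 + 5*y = (2*w + y)*(y + 5)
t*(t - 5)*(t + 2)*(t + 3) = t^4 - 19*t^2 - 30*t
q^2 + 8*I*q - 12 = (q + 2*I)*(q + 6*I)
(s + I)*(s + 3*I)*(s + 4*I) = s^3 + 8*I*s^2 - 19*s - 12*I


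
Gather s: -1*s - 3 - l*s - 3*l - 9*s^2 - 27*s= -3*l - 9*s^2 + s*(-l - 28) - 3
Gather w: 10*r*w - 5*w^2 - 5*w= -5*w^2 + w*(10*r - 5)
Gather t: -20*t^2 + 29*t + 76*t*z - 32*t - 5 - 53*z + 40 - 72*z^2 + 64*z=-20*t^2 + t*(76*z - 3) - 72*z^2 + 11*z + 35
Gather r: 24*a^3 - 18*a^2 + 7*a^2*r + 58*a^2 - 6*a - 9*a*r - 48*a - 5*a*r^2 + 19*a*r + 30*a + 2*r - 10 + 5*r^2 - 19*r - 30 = 24*a^3 + 40*a^2 - 24*a + r^2*(5 - 5*a) + r*(7*a^2 + 10*a - 17) - 40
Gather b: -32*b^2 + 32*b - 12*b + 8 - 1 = -32*b^2 + 20*b + 7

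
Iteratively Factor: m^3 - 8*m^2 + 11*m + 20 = (m - 5)*(m^2 - 3*m - 4) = (m - 5)*(m - 4)*(m + 1)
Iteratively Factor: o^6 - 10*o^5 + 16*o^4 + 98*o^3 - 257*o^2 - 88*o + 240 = (o + 1)*(o^5 - 11*o^4 + 27*o^3 + 71*o^2 - 328*o + 240) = (o - 1)*(o + 1)*(o^4 - 10*o^3 + 17*o^2 + 88*o - 240) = (o - 1)*(o + 1)*(o + 3)*(o^3 - 13*o^2 + 56*o - 80) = (o - 4)*(o - 1)*(o + 1)*(o + 3)*(o^2 - 9*o + 20) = (o - 5)*(o - 4)*(o - 1)*(o + 1)*(o + 3)*(o - 4)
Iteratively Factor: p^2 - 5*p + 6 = (p - 3)*(p - 2)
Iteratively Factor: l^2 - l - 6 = (l + 2)*(l - 3)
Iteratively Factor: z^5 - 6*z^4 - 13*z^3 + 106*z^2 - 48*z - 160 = (z - 5)*(z^4 - z^3 - 18*z^2 + 16*z + 32) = (z - 5)*(z + 4)*(z^3 - 5*z^2 + 2*z + 8) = (z - 5)*(z - 2)*(z + 4)*(z^2 - 3*z - 4) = (z - 5)*(z - 4)*(z - 2)*(z + 4)*(z + 1)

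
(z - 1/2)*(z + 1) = z^2 + z/2 - 1/2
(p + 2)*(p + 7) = p^2 + 9*p + 14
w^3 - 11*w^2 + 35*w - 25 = (w - 5)^2*(w - 1)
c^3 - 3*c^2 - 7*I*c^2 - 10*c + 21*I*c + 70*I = (c - 5)*(c + 2)*(c - 7*I)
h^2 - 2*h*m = h*(h - 2*m)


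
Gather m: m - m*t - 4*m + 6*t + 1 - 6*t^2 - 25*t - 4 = m*(-t - 3) - 6*t^2 - 19*t - 3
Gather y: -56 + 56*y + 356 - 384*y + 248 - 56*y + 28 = 576 - 384*y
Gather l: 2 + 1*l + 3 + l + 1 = 2*l + 6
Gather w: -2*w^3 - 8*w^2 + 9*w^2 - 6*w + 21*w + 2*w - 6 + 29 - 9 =-2*w^3 + w^2 + 17*w + 14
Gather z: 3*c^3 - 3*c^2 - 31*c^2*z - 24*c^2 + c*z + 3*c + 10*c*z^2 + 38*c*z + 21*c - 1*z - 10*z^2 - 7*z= 3*c^3 - 27*c^2 + 24*c + z^2*(10*c - 10) + z*(-31*c^2 + 39*c - 8)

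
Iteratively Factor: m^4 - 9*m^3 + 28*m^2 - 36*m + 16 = (m - 4)*(m^3 - 5*m^2 + 8*m - 4) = (m - 4)*(m - 2)*(m^2 - 3*m + 2) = (m - 4)*(m - 2)^2*(m - 1)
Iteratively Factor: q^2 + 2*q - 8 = (q + 4)*(q - 2)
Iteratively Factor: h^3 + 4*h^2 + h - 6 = (h + 2)*(h^2 + 2*h - 3) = (h - 1)*(h + 2)*(h + 3)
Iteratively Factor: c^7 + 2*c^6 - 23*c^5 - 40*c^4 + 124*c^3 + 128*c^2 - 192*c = (c + 3)*(c^6 - c^5 - 20*c^4 + 20*c^3 + 64*c^2 - 64*c) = (c - 1)*(c + 3)*(c^5 - 20*c^3 + 64*c) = (c - 1)*(c + 3)*(c + 4)*(c^4 - 4*c^3 - 4*c^2 + 16*c) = c*(c - 1)*(c + 3)*(c + 4)*(c^3 - 4*c^2 - 4*c + 16) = c*(c - 1)*(c + 2)*(c + 3)*(c + 4)*(c^2 - 6*c + 8) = c*(c - 4)*(c - 1)*(c + 2)*(c + 3)*(c + 4)*(c - 2)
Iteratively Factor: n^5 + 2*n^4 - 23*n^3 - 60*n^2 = (n)*(n^4 + 2*n^3 - 23*n^2 - 60*n) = n*(n + 4)*(n^3 - 2*n^2 - 15*n) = n*(n - 5)*(n + 4)*(n^2 + 3*n) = n*(n - 5)*(n + 3)*(n + 4)*(n)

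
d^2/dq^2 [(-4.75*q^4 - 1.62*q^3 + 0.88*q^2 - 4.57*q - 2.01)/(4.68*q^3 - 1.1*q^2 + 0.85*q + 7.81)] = (-1.70530256582424e-13*q^7 + 48.164704*q^6 + 506.447652000001*q^5 + 526.668234*q^4 - 792.502796*q^3 - 1554.064848*q^2 - 376.368564*q + 130.588756)/(102.503232*q^9 - 72.27792*q^8 + 72.83952*q^7 + 485.587432*q^6 - 228.00588*q^5 + 212.37513*q^4 + 813.185269*q^3 - 184.358955*q^2 + 155.540055*q + 476.379541)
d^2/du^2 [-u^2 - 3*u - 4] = -2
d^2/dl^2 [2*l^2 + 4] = 4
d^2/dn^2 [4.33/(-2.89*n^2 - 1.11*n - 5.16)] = (72.329186*n^2 + 27.780414*n - 4.33*(5.78*n + 1.11)*(11.56*n + 2.22) + 129.141384)/(2.89*n^2 + 1.11*n + 5.16)^3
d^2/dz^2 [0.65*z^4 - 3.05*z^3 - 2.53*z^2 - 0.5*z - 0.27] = 7.8*z^2 - 18.3*z - 5.06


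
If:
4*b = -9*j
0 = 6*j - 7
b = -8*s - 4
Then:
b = -21/8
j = 7/6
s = -11/64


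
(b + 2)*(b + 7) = b^2 + 9*b + 14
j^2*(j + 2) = j^3 + 2*j^2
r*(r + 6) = r^2 + 6*r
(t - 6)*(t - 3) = t^2 - 9*t + 18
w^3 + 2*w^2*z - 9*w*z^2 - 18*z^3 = (w - 3*z)*(w + 2*z)*(w + 3*z)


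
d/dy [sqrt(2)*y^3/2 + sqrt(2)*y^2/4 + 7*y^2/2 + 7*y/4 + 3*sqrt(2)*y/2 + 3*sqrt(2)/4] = 3*sqrt(2)*y^2/2 + sqrt(2)*y/2 + 7*y + 7/4 + 3*sqrt(2)/2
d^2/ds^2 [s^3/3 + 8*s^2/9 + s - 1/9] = 2*s + 16/9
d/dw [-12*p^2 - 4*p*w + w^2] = -4*p + 2*w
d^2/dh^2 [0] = 0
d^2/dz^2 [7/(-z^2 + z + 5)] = 14*(-z^2 + z + (2*z - 1)^2 + 5)/(-z^2 + z + 5)^3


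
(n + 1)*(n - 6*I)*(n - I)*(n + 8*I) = n^4 + n^3 + I*n^3 + 50*n^2 + I*n^2 + 50*n - 48*I*n - 48*I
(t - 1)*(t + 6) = t^2 + 5*t - 6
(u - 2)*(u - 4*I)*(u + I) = u^3 - 2*u^2 - 3*I*u^2 + 4*u + 6*I*u - 8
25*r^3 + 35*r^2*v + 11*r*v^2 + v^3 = (r + v)*(5*r + v)^2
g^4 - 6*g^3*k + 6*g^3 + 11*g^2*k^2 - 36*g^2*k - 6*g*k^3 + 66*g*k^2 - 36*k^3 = (g + 6)*(g - 3*k)*(g - 2*k)*(g - k)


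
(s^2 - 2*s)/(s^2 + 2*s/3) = 3*(s - 2)/(3*s + 2)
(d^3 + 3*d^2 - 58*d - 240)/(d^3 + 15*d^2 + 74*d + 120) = (d - 8)/(d + 4)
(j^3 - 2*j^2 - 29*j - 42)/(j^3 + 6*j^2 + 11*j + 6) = (j - 7)/(j + 1)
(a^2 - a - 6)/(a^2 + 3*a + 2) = (a - 3)/(a + 1)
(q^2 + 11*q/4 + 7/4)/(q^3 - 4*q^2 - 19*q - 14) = (q + 7/4)/(q^2 - 5*q - 14)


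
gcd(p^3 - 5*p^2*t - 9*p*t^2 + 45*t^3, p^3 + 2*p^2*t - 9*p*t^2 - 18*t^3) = p^2 - 9*t^2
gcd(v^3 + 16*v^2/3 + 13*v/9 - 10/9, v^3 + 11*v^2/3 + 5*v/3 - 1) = v - 1/3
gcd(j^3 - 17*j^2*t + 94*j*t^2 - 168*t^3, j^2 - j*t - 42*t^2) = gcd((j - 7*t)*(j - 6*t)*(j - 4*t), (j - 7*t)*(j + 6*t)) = -j + 7*t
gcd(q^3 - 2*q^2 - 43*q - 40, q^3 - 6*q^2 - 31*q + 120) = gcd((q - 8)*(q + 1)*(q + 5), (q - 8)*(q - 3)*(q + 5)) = q^2 - 3*q - 40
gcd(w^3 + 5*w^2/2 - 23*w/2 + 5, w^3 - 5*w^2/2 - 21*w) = 1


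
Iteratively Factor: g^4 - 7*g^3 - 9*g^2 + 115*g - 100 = (g - 5)*(g^3 - 2*g^2 - 19*g + 20) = (g - 5)^2*(g^2 + 3*g - 4) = (g - 5)^2*(g + 4)*(g - 1)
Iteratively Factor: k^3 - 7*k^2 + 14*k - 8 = (k - 1)*(k^2 - 6*k + 8) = (k - 2)*(k - 1)*(k - 4)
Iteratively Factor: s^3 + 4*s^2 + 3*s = (s)*(s^2 + 4*s + 3) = s*(s + 3)*(s + 1)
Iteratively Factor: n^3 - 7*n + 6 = (n - 1)*(n^2 + n - 6) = (n - 1)*(n + 3)*(n - 2)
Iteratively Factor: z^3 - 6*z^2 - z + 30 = (z + 2)*(z^2 - 8*z + 15) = (z - 3)*(z + 2)*(z - 5)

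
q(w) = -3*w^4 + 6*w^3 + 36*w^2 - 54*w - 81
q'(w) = -12*w^3 + 18*w^2 + 72*w - 54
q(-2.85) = 28.49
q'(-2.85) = 164.79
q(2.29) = -26.32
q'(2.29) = 61.17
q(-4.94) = -1445.64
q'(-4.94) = 1476.23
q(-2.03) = 75.83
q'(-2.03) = -25.60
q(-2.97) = 6.32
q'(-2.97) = 205.31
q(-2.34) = 75.66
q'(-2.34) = 29.84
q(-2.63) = 57.35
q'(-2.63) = 99.44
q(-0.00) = -81.00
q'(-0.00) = -54.00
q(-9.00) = -20736.00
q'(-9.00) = 9504.00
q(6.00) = -1701.00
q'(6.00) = -1566.00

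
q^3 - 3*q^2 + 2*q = q*(q - 2)*(q - 1)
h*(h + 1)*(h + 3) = h^3 + 4*h^2 + 3*h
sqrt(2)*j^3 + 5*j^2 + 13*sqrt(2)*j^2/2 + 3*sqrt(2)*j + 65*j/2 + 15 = (j + 6)*(j + 5*sqrt(2)/2)*(sqrt(2)*j + sqrt(2)/2)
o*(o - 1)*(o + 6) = o^3 + 5*o^2 - 6*o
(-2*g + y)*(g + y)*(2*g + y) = -4*g^3 - 4*g^2*y + g*y^2 + y^3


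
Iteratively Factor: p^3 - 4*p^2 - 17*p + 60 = (p - 3)*(p^2 - p - 20) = (p - 5)*(p - 3)*(p + 4)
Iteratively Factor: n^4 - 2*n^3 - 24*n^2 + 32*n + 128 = (n - 4)*(n^3 + 2*n^2 - 16*n - 32) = (n - 4)*(n + 2)*(n^2 - 16) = (n - 4)^2*(n + 2)*(n + 4)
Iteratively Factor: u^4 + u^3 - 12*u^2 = (u)*(u^3 + u^2 - 12*u) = u*(u - 3)*(u^2 + 4*u) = u*(u - 3)*(u + 4)*(u)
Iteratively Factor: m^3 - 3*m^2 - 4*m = (m - 4)*(m^2 + m) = (m - 4)*(m + 1)*(m)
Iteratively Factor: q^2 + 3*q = (q + 3)*(q)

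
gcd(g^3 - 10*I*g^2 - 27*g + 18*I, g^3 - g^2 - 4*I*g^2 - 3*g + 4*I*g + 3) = g^2 - 4*I*g - 3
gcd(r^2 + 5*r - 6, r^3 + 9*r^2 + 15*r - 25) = r - 1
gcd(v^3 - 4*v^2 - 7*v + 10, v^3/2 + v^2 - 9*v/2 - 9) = v + 2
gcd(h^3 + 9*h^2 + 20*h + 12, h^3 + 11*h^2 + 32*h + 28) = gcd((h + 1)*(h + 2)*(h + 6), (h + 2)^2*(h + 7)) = h + 2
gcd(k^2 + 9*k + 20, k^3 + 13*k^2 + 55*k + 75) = k + 5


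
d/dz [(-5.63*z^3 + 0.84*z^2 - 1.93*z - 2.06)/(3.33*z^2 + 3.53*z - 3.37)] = (-18.7479*z^4 - 39.7478*z^3 + 66.3114*z^2 + 8.058*z + 13.7759)/(11.0889*z^4 + 23.5098*z^3 - 9.9833*z^2 - 23.7922*z + 11.3569)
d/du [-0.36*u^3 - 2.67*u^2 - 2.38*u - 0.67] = -1.08*u^2 - 5.34*u - 2.38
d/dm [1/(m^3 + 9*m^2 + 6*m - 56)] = 3*(-m^2 - 6*m - 2)/(m^3 + 9*m^2 + 6*m - 56)^2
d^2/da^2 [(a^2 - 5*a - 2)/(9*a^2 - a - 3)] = 2*(-396*a^3 - 405*a^2 - 351*a - 32)/(729*a^6 - 243*a^5 - 702*a^4 + 161*a^3 + 234*a^2 - 27*a - 27)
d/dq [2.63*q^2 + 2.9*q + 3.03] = 5.26*q + 2.9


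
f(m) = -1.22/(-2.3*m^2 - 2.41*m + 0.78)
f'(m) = -1.22*(4.6*m + 2.41)/(-2.3*m^2 - 2.41*m + 0.78)^2 = (-5.612*m - 2.9402)/(2.3*m^2 + 2.41*m - 0.78)^2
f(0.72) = 0.57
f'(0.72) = -1.51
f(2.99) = 0.05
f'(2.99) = -0.03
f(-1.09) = -1.81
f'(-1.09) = 6.99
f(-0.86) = -1.06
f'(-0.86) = 1.42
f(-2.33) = 0.20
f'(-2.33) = 0.27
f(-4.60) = 0.03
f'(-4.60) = 0.02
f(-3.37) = 0.07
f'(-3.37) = 0.05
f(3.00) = 0.04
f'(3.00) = -0.03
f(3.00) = 0.04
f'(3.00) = -0.03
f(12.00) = 0.00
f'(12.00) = -0.00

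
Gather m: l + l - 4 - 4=2*l - 8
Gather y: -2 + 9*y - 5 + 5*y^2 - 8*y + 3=5*y^2 + y - 4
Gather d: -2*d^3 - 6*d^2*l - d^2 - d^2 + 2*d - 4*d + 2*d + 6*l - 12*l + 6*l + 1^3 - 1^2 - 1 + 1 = -2*d^3 + d^2*(-6*l - 2)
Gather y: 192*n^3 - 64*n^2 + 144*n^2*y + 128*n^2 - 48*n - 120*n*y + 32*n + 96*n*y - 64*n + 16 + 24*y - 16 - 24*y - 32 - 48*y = 192*n^3 + 64*n^2 - 80*n + y*(144*n^2 - 24*n - 48) - 32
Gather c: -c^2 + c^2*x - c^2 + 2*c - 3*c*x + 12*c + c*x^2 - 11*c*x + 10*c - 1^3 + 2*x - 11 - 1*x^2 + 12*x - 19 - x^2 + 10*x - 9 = c^2*(x - 2) + c*(x^2 - 14*x + 24) - 2*x^2 + 24*x - 40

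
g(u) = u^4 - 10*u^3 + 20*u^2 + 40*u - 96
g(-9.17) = 16000.87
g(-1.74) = -43.20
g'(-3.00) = -458.00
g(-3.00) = 315.00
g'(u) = 4*u^3 - 30*u^2 + 40*u + 40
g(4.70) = -16.46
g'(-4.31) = -1009.93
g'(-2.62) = -342.67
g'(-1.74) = -141.50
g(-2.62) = 163.46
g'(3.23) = -8.99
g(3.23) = 13.72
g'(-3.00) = -458.00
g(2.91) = 15.05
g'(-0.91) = -24.26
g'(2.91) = 0.93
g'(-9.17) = -5933.85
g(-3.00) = 315.00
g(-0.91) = -107.62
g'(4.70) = -19.41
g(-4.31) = 1248.82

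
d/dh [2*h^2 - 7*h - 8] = 4*h - 7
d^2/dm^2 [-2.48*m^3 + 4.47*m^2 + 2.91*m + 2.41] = 8.94 - 14.88*m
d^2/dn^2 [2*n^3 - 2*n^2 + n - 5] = 12*n - 4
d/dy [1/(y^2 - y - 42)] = (1 - 2*y)/(-y^2 + y + 42)^2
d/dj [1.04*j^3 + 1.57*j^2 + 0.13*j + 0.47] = 3.12*j^2 + 3.14*j + 0.13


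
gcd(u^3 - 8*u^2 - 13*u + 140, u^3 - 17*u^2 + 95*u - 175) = u^2 - 12*u + 35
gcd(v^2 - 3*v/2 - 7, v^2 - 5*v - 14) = v + 2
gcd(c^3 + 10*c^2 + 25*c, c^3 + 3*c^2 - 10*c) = c^2 + 5*c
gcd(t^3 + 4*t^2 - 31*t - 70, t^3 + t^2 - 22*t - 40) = t^2 - 3*t - 10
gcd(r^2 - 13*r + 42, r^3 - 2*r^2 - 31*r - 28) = r - 7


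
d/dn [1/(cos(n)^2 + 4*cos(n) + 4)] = 2*sin(n)/(cos(n) + 2)^3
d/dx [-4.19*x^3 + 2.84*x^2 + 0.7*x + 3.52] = -12.57*x^2 + 5.68*x + 0.7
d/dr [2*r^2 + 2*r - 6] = 4*r + 2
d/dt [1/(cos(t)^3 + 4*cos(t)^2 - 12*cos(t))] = (3*sin(t) - 12*sin(t)/cos(t)^2 + 8*tan(t))/((cos(t) - 2)^2*(cos(t) + 6)^2)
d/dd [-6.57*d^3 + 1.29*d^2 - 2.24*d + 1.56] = -19.71*d^2 + 2.58*d - 2.24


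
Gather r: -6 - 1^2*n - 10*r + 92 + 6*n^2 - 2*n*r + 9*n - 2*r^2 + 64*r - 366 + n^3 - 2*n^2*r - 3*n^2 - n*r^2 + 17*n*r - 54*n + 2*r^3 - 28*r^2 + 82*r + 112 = n^3 + 3*n^2 - 46*n + 2*r^3 + r^2*(-n - 30) + r*(-2*n^2 + 15*n + 136) - 168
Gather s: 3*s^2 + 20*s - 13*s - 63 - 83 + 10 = 3*s^2 + 7*s - 136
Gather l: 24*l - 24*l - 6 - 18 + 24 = 0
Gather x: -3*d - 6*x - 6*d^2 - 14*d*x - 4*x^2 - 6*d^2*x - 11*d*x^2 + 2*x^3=-6*d^2 - 3*d + 2*x^3 + x^2*(-11*d - 4) + x*(-6*d^2 - 14*d - 6)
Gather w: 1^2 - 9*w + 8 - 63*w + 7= 16 - 72*w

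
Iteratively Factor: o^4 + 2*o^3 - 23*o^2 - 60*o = (o + 3)*(o^3 - o^2 - 20*o) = o*(o + 3)*(o^2 - o - 20) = o*(o - 5)*(o + 3)*(o + 4)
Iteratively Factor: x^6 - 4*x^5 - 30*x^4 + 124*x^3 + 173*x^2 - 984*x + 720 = (x - 3)*(x^5 - x^4 - 33*x^3 + 25*x^2 + 248*x - 240) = (x - 3)^2*(x^4 + 2*x^3 - 27*x^2 - 56*x + 80) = (x - 5)*(x - 3)^2*(x^3 + 7*x^2 + 8*x - 16) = (x - 5)*(x - 3)^2*(x + 4)*(x^2 + 3*x - 4) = (x - 5)*(x - 3)^2*(x + 4)^2*(x - 1)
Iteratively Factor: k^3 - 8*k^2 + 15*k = (k - 5)*(k^2 - 3*k) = k*(k - 5)*(k - 3)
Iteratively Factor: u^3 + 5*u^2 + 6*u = (u)*(u^2 + 5*u + 6) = u*(u + 3)*(u + 2)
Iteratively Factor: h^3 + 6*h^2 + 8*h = (h + 4)*(h^2 + 2*h) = (h + 2)*(h + 4)*(h)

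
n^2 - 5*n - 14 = (n - 7)*(n + 2)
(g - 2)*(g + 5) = g^2 + 3*g - 10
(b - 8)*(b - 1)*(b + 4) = b^3 - 5*b^2 - 28*b + 32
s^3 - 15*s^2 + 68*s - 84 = (s - 7)*(s - 6)*(s - 2)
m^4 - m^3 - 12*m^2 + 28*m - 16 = (m - 2)^2*(m - 1)*(m + 4)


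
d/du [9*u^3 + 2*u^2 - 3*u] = 27*u^2 + 4*u - 3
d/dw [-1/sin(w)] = cos(w)/sin(w)^2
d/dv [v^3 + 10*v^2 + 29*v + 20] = 3*v^2 + 20*v + 29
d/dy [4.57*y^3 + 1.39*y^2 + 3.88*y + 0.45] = 13.71*y^2 + 2.78*y + 3.88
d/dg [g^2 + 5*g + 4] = 2*g + 5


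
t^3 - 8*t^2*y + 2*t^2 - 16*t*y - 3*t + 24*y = (t - 1)*(t + 3)*(t - 8*y)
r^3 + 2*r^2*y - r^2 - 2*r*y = r*(r - 1)*(r + 2*y)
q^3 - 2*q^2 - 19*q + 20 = (q - 5)*(q - 1)*(q + 4)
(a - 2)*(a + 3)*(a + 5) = a^3 + 6*a^2 - a - 30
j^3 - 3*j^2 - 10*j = j*(j - 5)*(j + 2)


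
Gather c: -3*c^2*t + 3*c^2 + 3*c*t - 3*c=c^2*(3 - 3*t) + c*(3*t - 3)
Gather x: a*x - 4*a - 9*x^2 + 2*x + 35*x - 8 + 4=-4*a - 9*x^2 + x*(a + 37) - 4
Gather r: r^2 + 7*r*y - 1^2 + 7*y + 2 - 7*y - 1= r^2 + 7*r*y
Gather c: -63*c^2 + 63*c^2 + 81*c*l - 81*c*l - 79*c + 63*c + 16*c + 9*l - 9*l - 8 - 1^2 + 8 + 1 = 0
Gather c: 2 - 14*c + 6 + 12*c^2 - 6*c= 12*c^2 - 20*c + 8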